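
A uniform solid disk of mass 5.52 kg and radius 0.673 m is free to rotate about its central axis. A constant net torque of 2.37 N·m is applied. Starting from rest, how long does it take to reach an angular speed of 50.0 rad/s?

I = ½MR² = (1/2)(5.52)(0.673)² = 1.250 kg·m².
α = τ/I = 2.37/1.250 = 1.896 rad/s².
ω = αt ⇒ t = ω/α = 50.0/1.896 = 26.37 s.

t ≈ 26.4 s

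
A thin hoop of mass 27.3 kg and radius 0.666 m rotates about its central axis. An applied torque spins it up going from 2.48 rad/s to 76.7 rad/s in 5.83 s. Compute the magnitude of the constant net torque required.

τ ≈ 154 N·m

I = MR² = (27.3)(0.666)² = 12.11 kg·m².
α = Δω/Δt = (76.7 − 2.48)/5.83 = 12.73 rad/s².
τ = Iα = (12.11)(12.73) = 154.2 N·m.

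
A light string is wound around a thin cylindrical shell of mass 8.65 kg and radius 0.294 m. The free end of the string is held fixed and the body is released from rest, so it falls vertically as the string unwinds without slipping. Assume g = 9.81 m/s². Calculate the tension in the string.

T ≈ 42.4 N

Translation: Mg − T = Ma. Rotation about the center: TR = Iα with I = MR².
With a = αR: T = (I/R²)a = M a, so Mg = (1 + 1.000)Ma.
a = g/(1 + 1.000) = 9.81/2.000 = 4.905 m/s².
T = 1.000·M·a = (1.000)(8.65)(4.905) = 42.43 N.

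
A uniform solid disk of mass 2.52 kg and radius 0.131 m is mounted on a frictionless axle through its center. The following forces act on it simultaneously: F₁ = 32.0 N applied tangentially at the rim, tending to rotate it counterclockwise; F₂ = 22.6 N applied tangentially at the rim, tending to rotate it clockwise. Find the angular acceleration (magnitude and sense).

α ≈ 56.9 rad/s², counterclockwise

I = ½MR² = (1/2)(2.52)(0.131)² = 0.02162 kg·m².
Taking counterclockwise as positive: τ₁ = +(32.0)(0.131) = +4.192 N·m; τ₂ = −(22.6)(0.131) = −2.961 N·m.
Net torque τ = 1.231 N·m.
α = τ/I = 1.231/0.02162 = 56.95 rad/s².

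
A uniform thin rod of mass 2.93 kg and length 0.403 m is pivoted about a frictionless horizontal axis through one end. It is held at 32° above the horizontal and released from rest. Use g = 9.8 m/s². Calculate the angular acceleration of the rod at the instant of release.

α ≈ 30.9 rad/s²

About the pivot, I = (1/3)ML² = (1/3)(2.93)(0.403)² = 0.1586 kg·m².
The weight acts at the center, a distance L/2 = 0.2015 m from the pivot; τ = Mg(L/2) cos 32° = 4.907 N·m.
α = τ/I = 4.907/0.1586 = 30.93 rad/s².
(Equivalently α = (3g/(2L)) cos 32° = 30.93 rad/s².)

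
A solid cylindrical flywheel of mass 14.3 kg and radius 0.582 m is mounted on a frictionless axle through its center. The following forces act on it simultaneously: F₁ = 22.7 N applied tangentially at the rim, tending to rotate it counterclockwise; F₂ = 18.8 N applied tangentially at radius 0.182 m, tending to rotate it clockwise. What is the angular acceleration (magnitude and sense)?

I = ½MR² = (1/2)(14.3)(0.582)² = 2.422 kg·m².
Taking counterclockwise as positive: τ₁ = +(22.7)(0.582) = +13.21 N·m; τ₂ = −(18.8)(0.182) = −3.422 N·m.
Net torque τ = 9.790 N·m.
α = τ/I = 9.790/2.422 = 4.042 rad/s².

α ≈ 4.04 rad/s², counterclockwise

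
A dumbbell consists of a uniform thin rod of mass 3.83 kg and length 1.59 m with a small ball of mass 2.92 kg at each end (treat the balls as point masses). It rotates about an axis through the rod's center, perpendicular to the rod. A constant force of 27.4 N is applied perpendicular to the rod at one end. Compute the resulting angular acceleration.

α ≈ 4.84 rad/s²

I_rod = (1/12)ML² = (1/12)(3.83)(1.59)² = 0.8069 kg·m².
I_balls = 2·m·(L/2)² = 2(2.92)(0.7950)² = 3.691 kg·m².
Total I = 4.498 kg·m².
τ = F·(L/2) = (27.4)(0.795) = 21.78 N·m.
α = τ/I = 21.78/4.498 = 4.843 rad/s².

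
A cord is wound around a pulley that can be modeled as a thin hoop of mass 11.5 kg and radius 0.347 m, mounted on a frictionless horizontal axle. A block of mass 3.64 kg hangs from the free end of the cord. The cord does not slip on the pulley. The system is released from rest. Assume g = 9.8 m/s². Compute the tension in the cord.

I = MR² = (11.5)(0.347)² = 1.385 kg·m².
Block: mg − T = ma. Pulley: TR = Iα. No-slip: a = αR, so T = (I/R²)a = 11.50·a.
Then mg = (m + 11.50)a, so a = (3.64)(9.8)/(3.64 + 11.50) = 2.356 m/s².
T = 11.50·a = 27.10 N.

T ≈ 27.1 N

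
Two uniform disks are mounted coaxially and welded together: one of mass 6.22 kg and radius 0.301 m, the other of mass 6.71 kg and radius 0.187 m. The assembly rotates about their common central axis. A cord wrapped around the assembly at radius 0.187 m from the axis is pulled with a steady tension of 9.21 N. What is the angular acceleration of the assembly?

α ≈ 4.32 rad/s²

I = ½M₁R₁² + ½M₂R₂² = ½(6.22)(0.301)² + ½(6.71)(0.187)² = 0.3991 kg·m².
τ = F r = (9.21)(0.187) = 1.722 N·m.
α = τ/I = 1.722/0.3991 = 4.315 rad/s².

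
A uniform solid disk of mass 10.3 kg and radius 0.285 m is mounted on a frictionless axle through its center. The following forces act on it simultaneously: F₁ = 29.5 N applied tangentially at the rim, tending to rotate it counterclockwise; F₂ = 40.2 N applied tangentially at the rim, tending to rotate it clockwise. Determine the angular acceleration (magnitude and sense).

α ≈ 7.29 rad/s², clockwise

I = ½MR² = (1/2)(10.3)(0.285)² = 0.4183 kg·m².
Taking counterclockwise as positive: τ₁ = +(29.5)(0.285) = +8.407 N·m; τ₂ = −(40.2)(0.285) = −11.46 N·m.
Net torque τ = -3.050 N·m.
α = τ/I = -3.050/0.4183 = -7.290 rad/s².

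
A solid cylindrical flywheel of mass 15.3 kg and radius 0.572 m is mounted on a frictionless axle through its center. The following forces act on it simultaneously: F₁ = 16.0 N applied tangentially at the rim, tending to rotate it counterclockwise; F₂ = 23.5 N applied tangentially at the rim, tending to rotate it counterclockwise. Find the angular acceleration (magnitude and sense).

α ≈ 9.03 rad/s², counterclockwise

I = ½MR² = (1/2)(15.3)(0.572)² = 2.503 kg·m².
Taking counterclockwise as positive: τ₁ = +(16.0)(0.572) = +9.152 N·m; τ₂ = +(23.5)(0.572) = +13.44 N·m.
Net torque τ = 22.59 N·m.
α = τ/I = 22.59/2.503 = 9.027 rad/s².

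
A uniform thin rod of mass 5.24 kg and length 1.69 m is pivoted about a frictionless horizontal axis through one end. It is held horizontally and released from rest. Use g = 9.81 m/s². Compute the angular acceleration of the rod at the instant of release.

α ≈ 8.71 rad/s²

About the pivot, I = (1/3)ML² = (1/3)(5.24)(1.69)² = 4.989 kg·m².
The weight acts at the center, a distance L/2 = 0.8450 m from the pivot; τ = Mg(L/2) = 43.44 N·m.
α = τ/I = 43.44/4.989 = 8.707 rad/s².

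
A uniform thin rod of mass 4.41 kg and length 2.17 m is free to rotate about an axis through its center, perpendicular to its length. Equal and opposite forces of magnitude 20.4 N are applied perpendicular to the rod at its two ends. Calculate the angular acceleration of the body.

I = (1/12)ML² = (1/12)(4.41)(2.17)² = 1.731 kg·m².
The couple gives τ = F·(L/2) + F·(L/2) = F L = (20.4)(2.17) = 44.27 N·m.
From τ = Iα: α = 44.27/1.731 = 25.58 rad/s².

α ≈ 25.6 rad/s²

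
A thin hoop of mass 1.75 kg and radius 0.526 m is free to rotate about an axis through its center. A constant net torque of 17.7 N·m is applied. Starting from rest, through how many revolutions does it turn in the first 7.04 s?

I = MR² = (1.75)(0.526)² = 0.4842 kg·m².
α = τ/I = 17.7/0.4842 = 36.56 rad/s².
θ = ½αt² = ½(36.56)(7.04)² = 905.9 rad.
Revolutions = θ/(2π) = 144.2.

≈ 144 revolutions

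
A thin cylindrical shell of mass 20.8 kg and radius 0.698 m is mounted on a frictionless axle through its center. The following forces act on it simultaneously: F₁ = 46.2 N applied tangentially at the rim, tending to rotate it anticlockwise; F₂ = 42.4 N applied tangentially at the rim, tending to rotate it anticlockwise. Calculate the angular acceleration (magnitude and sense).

I = MR² = (20.8)(0.698)² = 10.13 kg·m².
Taking anticlockwise as positive: τ₁ = +(46.2)(0.698) = +32.25 N·m; τ₂ = +(42.4)(0.698) = +29.60 N·m.
Net torque τ = 61.84 N·m.
α = τ/I = 61.84/10.13 = 6.103 rad/s².

α ≈ 6.10 rad/s², anticlockwise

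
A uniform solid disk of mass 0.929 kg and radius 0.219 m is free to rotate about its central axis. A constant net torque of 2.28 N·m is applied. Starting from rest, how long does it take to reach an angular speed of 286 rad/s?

I = ½MR² = (1/2)(0.929)(0.219)² = 0.02228 kg·m².
α = τ/I = 2.28/0.02228 = 102.3 rad/s².
ω = αt ⇒ t = ω/α = 286/102.3 = 2.795 s.

t ≈ 2.79 s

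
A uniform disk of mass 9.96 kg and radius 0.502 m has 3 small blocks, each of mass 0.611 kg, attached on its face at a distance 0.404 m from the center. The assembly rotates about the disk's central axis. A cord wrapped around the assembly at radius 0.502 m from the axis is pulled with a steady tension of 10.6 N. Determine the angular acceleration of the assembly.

I_disk = ½MR² = ½(9.96)(0.502)² = 1.255 kg·m².
I_blocks = 3·m·r² = 3(0.611)(0.404)² = 0.2992 kg·m².
Total I = 1.554 kg·m².
τ = F r = (10.6)(0.502) = 5.321 N·m.
α = τ/I = 5.321/1.554 = 3.424 rad/s².

α ≈ 3.42 rad/s²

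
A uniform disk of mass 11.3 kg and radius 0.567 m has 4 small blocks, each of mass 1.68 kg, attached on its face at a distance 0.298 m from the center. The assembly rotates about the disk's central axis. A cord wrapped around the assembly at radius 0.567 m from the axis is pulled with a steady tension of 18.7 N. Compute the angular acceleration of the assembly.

I_disk = ½MR² = ½(11.3)(0.567)² = 1.816 kg·m².
I_blocks = 4·m·r² = 4(1.68)(0.298)² = 0.5968 kg·m².
Total I = 2.413 kg·m².
τ = F r = (18.7)(0.567) = 10.60 N·m.
α = τ/I = 10.60/2.413 = 4.394 rad/s².

α ≈ 4.39 rad/s²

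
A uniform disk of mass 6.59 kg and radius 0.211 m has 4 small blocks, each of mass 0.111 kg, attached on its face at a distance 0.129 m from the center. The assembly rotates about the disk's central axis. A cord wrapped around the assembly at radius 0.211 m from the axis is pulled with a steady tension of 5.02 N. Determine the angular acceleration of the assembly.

I_disk = ½MR² = ½(6.59)(0.211)² = 0.1467 kg·m².
I_blocks = 4·m·r² = 4(0.111)(0.129)² = 0.007389 kg·m².
Total I = 0.1541 kg·m².
τ = F r = (5.02)(0.211) = 1.059 N·m.
α = τ/I = 1.059/0.1541 = 6.874 rad/s².

α ≈ 6.87 rad/s²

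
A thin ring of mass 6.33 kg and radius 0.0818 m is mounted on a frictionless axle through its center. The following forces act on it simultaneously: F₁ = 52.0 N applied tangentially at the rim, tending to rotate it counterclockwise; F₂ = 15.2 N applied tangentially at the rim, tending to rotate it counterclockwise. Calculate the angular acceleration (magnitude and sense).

I = MR² = (6.33)(0.0818)² = 0.04236 kg·m².
Taking counterclockwise as positive: τ₁ = +(52.0)(0.0818) = +4.254 N·m; τ₂ = +(15.2)(0.0818) = +1.243 N·m.
Net torque τ = 5.497 N·m.
α = τ/I = 5.497/0.04236 = 129.8 rad/s².

α ≈ 130 rad/s², counterclockwise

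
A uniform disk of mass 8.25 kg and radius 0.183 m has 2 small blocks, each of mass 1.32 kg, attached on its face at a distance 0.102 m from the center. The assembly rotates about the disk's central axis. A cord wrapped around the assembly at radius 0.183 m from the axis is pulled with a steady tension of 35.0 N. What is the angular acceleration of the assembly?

I_disk = ½MR² = ½(8.25)(0.183)² = 0.1381 kg·m².
I_blocks = 2·m·r² = 2(1.32)(0.102)² = 0.02747 kg·m².
Total I = 0.1656 kg·m².
τ = F r = (35.0)(0.183) = 6.405 N·m.
α = τ/I = 6.405/0.1656 = 38.68 rad/s².

α ≈ 38.7 rad/s²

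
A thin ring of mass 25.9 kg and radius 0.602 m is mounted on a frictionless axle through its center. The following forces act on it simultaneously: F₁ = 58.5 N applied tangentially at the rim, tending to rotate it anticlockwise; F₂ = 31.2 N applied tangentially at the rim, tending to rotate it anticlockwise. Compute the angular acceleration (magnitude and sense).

α ≈ 5.75 rad/s², anticlockwise

I = MR² = (25.9)(0.602)² = 9.386 kg·m².
Taking anticlockwise as positive: τ₁ = +(58.5)(0.602) = +35.22 N·m; τ₂ = +(31.2)(0.602) = +18.78 N·m.
Net torque τ = 54.00 N·m.
α = τ/I = 54.00/9.386 = 5.753 rad/s².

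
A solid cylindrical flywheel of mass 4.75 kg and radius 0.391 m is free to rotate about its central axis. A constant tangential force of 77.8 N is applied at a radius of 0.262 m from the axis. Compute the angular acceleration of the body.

α ≈ 56.1 rad/s²

I = ½MR² = (1/2)(4.75)(0.391)² = 0.3631 kg·m².
τ = F·r = (77.8)(0.262) = 20.38 N·m.
Newton's second law for rotation, τ = Iα, gives α = τ/I = 20.38/0.3631 = 56.14 rad/s².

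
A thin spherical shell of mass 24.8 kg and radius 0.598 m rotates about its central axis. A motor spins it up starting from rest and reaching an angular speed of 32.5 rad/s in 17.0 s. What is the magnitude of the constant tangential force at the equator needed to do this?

I = (2/3)MR² = (2/3)(24.8)(0.598)² = 5.912 kg·m².
α = Δω/Δt = (32.5 − 0)/17.0 = 1.912 rad/s².
The required torque is τ = Iα = (5.912)(1.912) = 11.30 N·m.
A tangential force at the equator gives τ = FR, so F = τ/R = 11.30/0.598 = 18.90 N.

F ≈ 18.9 N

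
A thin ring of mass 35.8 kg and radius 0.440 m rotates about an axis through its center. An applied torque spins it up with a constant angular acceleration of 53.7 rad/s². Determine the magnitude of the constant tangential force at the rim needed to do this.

I = MR² = (35.8)(0.440)² = 6.931 kg·m².
The required torque is τ = Iα = (6.931)(53.70) = 372.2 N·m.
A tangential force at the rim gives τ = FR, so F = τ/R = 372.2/0.440 = 845.9 N.

F ≈ 846 N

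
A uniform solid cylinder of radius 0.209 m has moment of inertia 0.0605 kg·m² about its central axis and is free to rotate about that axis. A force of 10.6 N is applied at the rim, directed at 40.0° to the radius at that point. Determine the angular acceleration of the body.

α ≈ 23.5 rad/s²

Only the tangential component produces torque: τ = F R sinθ = (10.6)(0.209) sin 40.0° = 1.424 N·m.
Newton's second law for rotation, τ = Iα, gives α = τ/I = 1.424/0.06050 = 23.54 rad/s².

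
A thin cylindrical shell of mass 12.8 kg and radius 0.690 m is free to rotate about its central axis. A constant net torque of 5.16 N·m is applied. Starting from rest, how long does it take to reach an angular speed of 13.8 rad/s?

t ≈ 16.3 s

I = MR² = (12.8)(0.690)² = 6.094 kg·m².
α = τ/I = 5.16/6.094 = 0.8467 rad/s².
ω = αt ⇒ t = ω/α = 13.8/0.8467 = 16.30 s.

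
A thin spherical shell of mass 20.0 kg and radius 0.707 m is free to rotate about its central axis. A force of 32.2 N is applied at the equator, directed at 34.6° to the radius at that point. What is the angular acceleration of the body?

I = (2/3)MR² = (2/3)(20.0)(0.707)² = 6.665 kg·m².
Only the tangential component produces torque: τ = F R sinθ = (32.2)(0.707) sin 34.6° = 12.93 N·m.
Newton's second law for rotation, τ = Iα, gives α = τ/I = 12.93/6.665 = 1.940 rad/s².

α ≈ 1.94 rad/s²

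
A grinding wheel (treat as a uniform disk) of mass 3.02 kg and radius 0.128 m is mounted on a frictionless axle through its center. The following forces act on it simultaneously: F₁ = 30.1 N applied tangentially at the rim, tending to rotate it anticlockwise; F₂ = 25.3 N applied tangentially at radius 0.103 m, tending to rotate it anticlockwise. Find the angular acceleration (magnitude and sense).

I = ½MR² = (1/2)(3.02)(0.128)² = 0.02474 kg·m².
Taking anticlockwise as positive: τ₁ = +(30.1)(0.128) = +3.853 N·m; τ₂ = +(25.3)(0.103) = +2.606 N·m.
Net torque τ = 6.459 N·m.
α = τ/I = 6.459/0.02474 = 261.1 rad/s².

α ≈ 261 rad/s², anticlockwise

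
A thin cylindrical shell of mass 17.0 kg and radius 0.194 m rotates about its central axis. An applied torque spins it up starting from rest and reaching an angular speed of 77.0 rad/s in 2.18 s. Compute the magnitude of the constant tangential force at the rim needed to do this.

I = MR² = (17.0)(0.194)² = 0.6398 kg·m².
α = Δω/Δt = (77.0 − 0)/2.18 = 35.32 rad/s².
The required torque is τ = Iα = (0.6398)(35.32) = 22.60 N·m.
A tangential force at the rim gives τ = FR, so F = τ/R = 22.60/0.194 = 116.5 N.

F ≈ 116 N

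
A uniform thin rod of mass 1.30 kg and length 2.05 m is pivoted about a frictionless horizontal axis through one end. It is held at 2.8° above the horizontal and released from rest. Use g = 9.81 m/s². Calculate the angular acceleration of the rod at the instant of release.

About the pivot, I = (1/3)ML² = (1/3)(1.30)(2.05)² = 1.821 kg·m².
The weight acts at the center, a distance L/2 = 1.025 m from the pivot; τ = Mg(L/2) cos 2.8° = 13.06 N·m.
α = τ/I = 13.06/1.821 = 7.169 rad/s².
(Equivalently α = (3g/(2L)) cos 2.8° = 7.169 rad/s².)

α ≈ 7.17 rad/s²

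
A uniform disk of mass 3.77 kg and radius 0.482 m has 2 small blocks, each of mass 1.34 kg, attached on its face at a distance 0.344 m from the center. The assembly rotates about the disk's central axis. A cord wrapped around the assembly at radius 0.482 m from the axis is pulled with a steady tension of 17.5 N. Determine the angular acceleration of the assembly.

I_disk = ½MR² = ½(3.77)(0.482)² = 0.4379 kg·m².
I_blocks = 2·m·r² = 2(1.34)(0.344)² = 0.3171 kg·m².
Total I = 0.7551 kg·m².
τ = F r = (17.5)(0.482) = 8.435 N·m.
α = τ/I = 8.435/0.7551 = 11.17 rad/s².

α ≈ 11.2 rad/s²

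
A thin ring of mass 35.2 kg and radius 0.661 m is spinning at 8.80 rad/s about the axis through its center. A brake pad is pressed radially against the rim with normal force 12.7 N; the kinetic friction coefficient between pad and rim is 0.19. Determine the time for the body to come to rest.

I = MR² = (35.2)(0.661)² = 15.38 kg·m².
Friction force f = μN = (0.19)(12.7) = 2.413 N at the rim; torque magnitude τ = fR = 1.595 N·m, opposing ω.
|α| = τ/I = 1.595/15.38 = 0.1037 rad/s² (deceleration).
0 = ω₀ − |α|t ⇒ t = ω₀/|α| = 8.80/0.1037 = 84.85 s.

t ≈ 84.9 s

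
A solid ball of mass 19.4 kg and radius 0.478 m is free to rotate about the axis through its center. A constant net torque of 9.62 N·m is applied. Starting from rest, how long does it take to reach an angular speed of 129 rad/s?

I = (2/5)MR² = (2/5)(19.4)(0.478)² = 1.773 kg·m².
α = τ/I = 9.62/1.773 = 5.426 rad/s².
ω = αt ⇒ t = ω/α = 129/5.426 = 23.78 s.

t ≈ 23.8 s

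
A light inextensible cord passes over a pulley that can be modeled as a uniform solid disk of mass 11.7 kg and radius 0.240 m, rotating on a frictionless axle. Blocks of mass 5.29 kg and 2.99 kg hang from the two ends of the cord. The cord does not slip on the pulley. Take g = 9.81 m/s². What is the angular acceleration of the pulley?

α ≈ 6.65 rad/s²

I = ½MR² = (1/2)(11.7)(0.240)² = 0.3370 kg·m².
Heavier block: m₁g − T₁ = m₁a. Lighter block: T₂ − m₂g = m₂a.
Pulley: (T₁ − T₂)R = Iα = I(a/R), so T₁ − T₂ = (I/R²)a = (1/2)M_p a = 5.850·a.
Adding the three: (m₁ − m₂)g = (m₁ + m₂ + 5.850)a, so a = (5.29 − 2.99)(9.81)/(5.29 + 2.99 + 5.850) = 1.597 m/s².
α = a/R = 1.597/0.240 = 6.653 rad/s².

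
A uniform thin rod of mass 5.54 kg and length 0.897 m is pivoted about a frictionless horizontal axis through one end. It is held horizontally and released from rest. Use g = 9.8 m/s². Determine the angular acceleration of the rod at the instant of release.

About the pivot, I = (1/3)ML² = (1/3)(5.54)(0.897)² = 1.486 kg·m².
The weight acts at the center, a distance L/2 = 0.4485 m from the pivot; τ = Mg(L/2) = 24.35 N·m.
α = τ/I = 24.35/1.486 = 16.39 rad/s².
(Equivalently α = (3g/(2L)) = 16.39 rad/s².)

α ≈ 16.4 rad/s²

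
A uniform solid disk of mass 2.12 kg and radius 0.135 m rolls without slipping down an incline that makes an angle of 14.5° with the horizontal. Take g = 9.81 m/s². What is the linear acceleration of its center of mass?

Translation along the incline: Mg sinθ − f = Ma.
Rotation about the center: fR = Iα with I = ½MR². No-slip gives a = αR, so f = (I/R²)a = (1/2)M a.
Substituting: Mg sinθ = (1 + 0.5000)Ma, so a = g sinθ/(1 + 0.5000) = (9.81) sin 14.5° / 1.500 = 1.637 m/s².

a ≈ 1.64 m/s²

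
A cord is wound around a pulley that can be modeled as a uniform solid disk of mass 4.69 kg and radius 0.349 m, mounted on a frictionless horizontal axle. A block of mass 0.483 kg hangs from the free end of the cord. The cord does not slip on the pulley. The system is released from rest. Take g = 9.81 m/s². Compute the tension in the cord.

T ≈ 3.93 N

I = ½MR² = (1/2)(4.69)(0.349)² = 0.2856 kg·m².
Block: mg − T = ma. Pulley: TR = Iα. No-slip: a = αR, so T = (I/R²)a = 2.345·a.
Then mg = (m + 2.345)a, so a = (0.483)(9.81)/(0.483 + 2.345) = 1.675 m/s².
T = 2.345·a = 3.929 N.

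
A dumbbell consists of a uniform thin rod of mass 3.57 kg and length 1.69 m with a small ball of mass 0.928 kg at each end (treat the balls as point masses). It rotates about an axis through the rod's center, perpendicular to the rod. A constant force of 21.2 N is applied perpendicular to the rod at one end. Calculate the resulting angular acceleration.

α ≈ 8.24 rad/s²

I_rod = (1/12)ML² = (1/12)(3.57)(1.69)² = 0.8497 kg·m².
I_balls = 2·m·(L/2)² = 2(0.928)(0.8450)² = 1.325 kg·m².
Total I = 2.175 kg·m².
τ = F·(L/2) = (21.2)(0.845) = 17.91 N·m.
α = τ/I = 17.91/2.175 = 8.237 rad/s².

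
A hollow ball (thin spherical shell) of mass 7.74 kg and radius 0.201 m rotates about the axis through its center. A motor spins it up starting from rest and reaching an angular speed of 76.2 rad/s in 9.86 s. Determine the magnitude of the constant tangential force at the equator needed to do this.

I = (2/3)MR² = (2/3)(7.74)(0.201)² = 0.2085 kg·m².
α = Δω/Δt = (76.2 − 0)/9.86 = 7.728 rad/s².
The required torque is τ = Iα = (0.2085)(7.728) = 1.611 N·m.
A tangential force at the equator gives τ = FR, so F = τ/R = 1.611/0.201 = 8.015 N.

F ≈ 8.02 N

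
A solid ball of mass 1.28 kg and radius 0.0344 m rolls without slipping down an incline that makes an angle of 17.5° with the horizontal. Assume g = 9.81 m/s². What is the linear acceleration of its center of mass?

Translation along the incline: Mg sinθ − f = Ma.
Rotation about the center: fR = Iα with I = (2/5)MR². No-slip gives a = αR, so f = (I/R²)a = (2/5)M a.
Substituting: Mg sinθ = (1 + 0.4000)Ma, so a = g sinθ/(1 + 0.4000) = (9.81) sin 17.5° / 1.400 = 2.107 m/s².

a ≈ 2.11 m/s²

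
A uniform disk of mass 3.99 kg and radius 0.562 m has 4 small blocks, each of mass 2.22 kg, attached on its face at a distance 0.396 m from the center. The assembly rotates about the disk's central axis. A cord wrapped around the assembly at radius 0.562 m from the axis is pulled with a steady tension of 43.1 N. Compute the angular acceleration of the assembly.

I_disk = ½MR² = ½(3.99)(0.562)² = 0.6301 kg·m².
I_blocks = 4·m·r² = 4(2.22)(0.396)² = 1.393 kg·m².
Total I = 2.023 kg·m².
τ = F r = (43.1)(0.562) = 24.22 N·m.
α = τ/I = 24.22/2.023 = 11.98 rad/s².

α ≈ 12.0 rad/s²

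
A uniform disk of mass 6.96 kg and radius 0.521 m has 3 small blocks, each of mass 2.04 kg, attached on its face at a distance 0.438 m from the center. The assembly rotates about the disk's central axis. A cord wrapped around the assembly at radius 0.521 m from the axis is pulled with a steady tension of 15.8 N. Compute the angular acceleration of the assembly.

α ≈ 3.89 rad/s²

I_disk = ½MR² = ½(6.96)(0.521)² = 0.9446 kg·m².
I_blocks = 3·m·r² = 3(2.04)(0.438)² = 1.174 kg·m².
Total I = 2.119 kg·m².
τ = F r = (15.8)(0.521) = 8.232 N·m.
α = τ/I = 8.232/2.119 = 3.885 rad/s².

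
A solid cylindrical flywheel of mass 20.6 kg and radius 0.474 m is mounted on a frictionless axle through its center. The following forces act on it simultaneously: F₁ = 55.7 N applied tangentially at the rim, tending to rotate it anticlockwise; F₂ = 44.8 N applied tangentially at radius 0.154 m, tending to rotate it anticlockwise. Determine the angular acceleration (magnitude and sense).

α ≈ 14.4 rad/s², anticlockwise

I = ½MR² = (1/2)(20.6)(0.474)² = 2.314 kg·m².
Taking anticlockwise as positive: τ₁ = +(55.7)(0.474) = +26.40 N·m; τ₂ = +(44.8)(0.154) = +6.899 N·m.
Net torque τ = 33.30 N·m.
α = τ/I = 33.30/2.314 = 14.39 rad/s².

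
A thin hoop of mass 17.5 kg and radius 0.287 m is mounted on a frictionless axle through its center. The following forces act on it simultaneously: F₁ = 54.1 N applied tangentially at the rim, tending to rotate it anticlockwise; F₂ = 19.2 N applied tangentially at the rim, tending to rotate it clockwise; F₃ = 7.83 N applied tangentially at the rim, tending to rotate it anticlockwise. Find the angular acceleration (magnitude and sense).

α ≈ 8.51 rad/s², anticlockwise

I = MR² = (17.5)(0.287)² = 1.441 kg·m².
Taking anticlockwise as positive: τ₁ = +(54.1)(0.287) = +15.53 N·m; τ₂ = −(19.2)(0.287) = −5.510 N·m; τ₃ = +(7.83)(0.287) = +2.247 N·m.
Net torque τ = 12.26 N·m.
α = τ/I = 12.26/1.441 = 8.508 rad/s².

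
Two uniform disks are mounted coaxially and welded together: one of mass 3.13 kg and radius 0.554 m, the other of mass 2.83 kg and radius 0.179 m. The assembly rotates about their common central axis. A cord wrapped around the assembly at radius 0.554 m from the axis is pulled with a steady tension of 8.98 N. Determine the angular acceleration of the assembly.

α ≈ 9.46 rad/s²

I = ½M₁R₁² + ½M₂R₂² = ½(3.13)(0.554)² + ½(2.83)(0.179)² = 0.5257 kg·m².
τ = F r = (8.98)(0.554) = 4.975 N·m.
α = τ/I = 4.975/0.5257 = 9.464 rad/s².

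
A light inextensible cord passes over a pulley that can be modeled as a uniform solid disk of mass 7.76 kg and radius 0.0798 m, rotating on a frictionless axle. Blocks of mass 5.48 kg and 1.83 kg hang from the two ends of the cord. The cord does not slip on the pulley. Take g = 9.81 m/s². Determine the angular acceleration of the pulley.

α ≈ 40.1 rad/s²

I = ½MR² = (1/2)(7.76)(0.0798)² = 0.02471 kg·m².
Heavier block: m₁g − T₁ = m₁a. Lighter block: T₂ − m₂g = m₂a.
Pulley: (T₁ − T₂)R = Iα = I(a/R), so T₁ − T₂ = (I/R²)a = (1/2)M_p a = 3.880·a.
Adding the three: (m₁ − m₂)g = (m₁ + m₂ + 3.880)a, so a = (5.48 − 1.83)(9.81)/(5.48 + 1.83 + 3.880) = 3.200 m/s².
α = a/R = 3.200/0.0798 = 40.10 rad/s².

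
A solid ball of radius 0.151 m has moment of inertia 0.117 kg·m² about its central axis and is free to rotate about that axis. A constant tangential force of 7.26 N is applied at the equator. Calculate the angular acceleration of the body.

τ = F R = (7.26)(0.151) = 1.096 N·m.
Newton's second law for rotation, τ = Iα, gives α = τ/I = 1.096/0.1170 = 9.370 rad/s².

α ≈ 9.37 rad/s²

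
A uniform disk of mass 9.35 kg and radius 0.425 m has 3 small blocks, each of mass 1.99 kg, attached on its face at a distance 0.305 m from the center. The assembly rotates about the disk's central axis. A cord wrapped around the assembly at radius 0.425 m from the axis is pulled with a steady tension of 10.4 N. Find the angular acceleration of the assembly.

I_disk = ½MR² = ½(9.35)(0.425)² = 0.8444 kg·m².
I_blocks = 3·m·r² = 3(1.99)(0.305)² = 0.5554 kg·m².
Total I = 1.400 kg·m².
τ = F r = (10.4)(0.425) = 4.420 N·m.
α = τ/I = 4.420/1.400 = 3.158 rad/s².

α ≈ 3.16 rad/s²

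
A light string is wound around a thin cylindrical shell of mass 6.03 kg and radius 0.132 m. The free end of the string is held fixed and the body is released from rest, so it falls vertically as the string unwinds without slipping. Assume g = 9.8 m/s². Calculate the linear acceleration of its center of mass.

a ≈ 4.90 m/s²

Translation: Mg − T = Ma. Rotation about the center: TR = Iα with I = MR².
With a = αR: T = (I/R²)a = M a, so Mg = (1 + 1.000)Ma.
a = g/(1 + 1.000) = 9.8/2.000 = 4.900 m/s².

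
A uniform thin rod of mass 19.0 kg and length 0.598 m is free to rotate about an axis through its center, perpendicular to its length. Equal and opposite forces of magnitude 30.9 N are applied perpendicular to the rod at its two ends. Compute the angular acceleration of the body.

α ≈ 32.6 rad/s²

I = (1/12)ML² = (1/12)(19.0)(0.598)² = 0.5662 kg·m².
The couple gives τ = F·(L/2) + F·(L/2) = F L = (30.9)(0.598) = 18.48 N·m.
Newton's second law for rotation, τ = Iα, gives α = τ/I = 18.48/0.5662 = 32.64 rad/s².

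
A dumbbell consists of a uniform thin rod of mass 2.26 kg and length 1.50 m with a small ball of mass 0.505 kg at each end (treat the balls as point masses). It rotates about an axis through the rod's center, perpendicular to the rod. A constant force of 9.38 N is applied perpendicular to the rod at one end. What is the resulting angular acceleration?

I_rod = (1/12)ML² = (1/12)(2.26)(1.50)² = 0.4237 kg·m².
I_balls = 2·m·(L/2)² = 2(0.505)(0.7500)² = 0.5681 kg·m².
Total I = 0.9919 kg·m².
τ = F·(L/2) = (9.38)(0.750) = 7.035 N·m.
α = τ/I = 7.035/0.9919 = 7.093 rad/s².

α ≈ 7.09 rad/s²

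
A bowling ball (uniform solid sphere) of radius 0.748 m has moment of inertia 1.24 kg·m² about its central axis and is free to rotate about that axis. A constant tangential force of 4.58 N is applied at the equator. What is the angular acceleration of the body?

τ = F R = (4.58)(0.748) = 3.426 N·m.
From τ = Iα: α = 3.426/1.240 = 2.763 rad/s².

α ≈ 2.76 rad/s²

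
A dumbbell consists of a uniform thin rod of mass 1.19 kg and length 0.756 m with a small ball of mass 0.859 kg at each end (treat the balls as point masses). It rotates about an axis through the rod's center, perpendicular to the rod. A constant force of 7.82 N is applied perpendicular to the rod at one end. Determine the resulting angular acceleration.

I_rod = (1/12)ML² = (1/12)(1.19)(0.756)² = 0.05668 kg·m².
I_balls = 2·m·(L/2)² = 2(0.859)(0.3780)² = 0.2455 kg·m².
Total I = 0.3022 kg·m².
τ = F·(L/2) = (7.82)(0.378) = 2.956 N·m.
α = τ/I = 2.956/0.3022 = 9.783 rad/s².

α ≈ 9.78 rad/s²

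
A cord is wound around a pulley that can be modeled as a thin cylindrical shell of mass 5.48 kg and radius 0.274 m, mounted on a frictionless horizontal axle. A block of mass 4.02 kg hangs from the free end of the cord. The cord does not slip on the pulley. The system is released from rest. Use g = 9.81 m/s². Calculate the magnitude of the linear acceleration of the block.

I = MR² = (5.48)(0.274)² = 0.4114 kg·m².
Block: mg − T = ma. Pulley: TR = Iα. No-slip: a = αR, so T = (I/R²)a = 5.480·a.
Then mg = (m + 5.480)a, so a = (4.02)(9.81)/(4.02 + 5.480) = 4.151 m/s².

a ≈ 4.15 m/s²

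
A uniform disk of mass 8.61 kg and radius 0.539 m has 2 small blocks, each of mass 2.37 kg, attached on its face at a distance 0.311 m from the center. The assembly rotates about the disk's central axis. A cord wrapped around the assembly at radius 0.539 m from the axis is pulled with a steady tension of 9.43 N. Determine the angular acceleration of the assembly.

I_disk = ½MR² = ½(8.61)(0.539)² = 1.251 kg·m².
I_blocks = 2·m·r² = 2(2.37)(0.311)² = 0.4585 kg·m².
Total I = 1.709 kg·m².
τ = F r = (9.43)(0.539) = 5.083 N·m.
α = τ/I = 5.083/1.709 = 2.974 rad/s².

α ≈ 2.97 rad/s²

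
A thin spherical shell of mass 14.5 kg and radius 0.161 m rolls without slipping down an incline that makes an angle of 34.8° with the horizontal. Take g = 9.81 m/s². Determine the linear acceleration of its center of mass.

a ≈ 3.36 m/s²

Translation along the incline: Mg sinθ − f = Ma.
Rotation about the center: fR = Iα with I = (2/3)MR². No-slip gives a = αR, so f = (I/R²)a = (2/3)M a.
Substituting: Mg sinθ = (1 + 0.6667)Ma, so a = g sinθ/(1 + 0.6667) = (9.81) sin 34.8° / 1.667 = 3.359 m/s².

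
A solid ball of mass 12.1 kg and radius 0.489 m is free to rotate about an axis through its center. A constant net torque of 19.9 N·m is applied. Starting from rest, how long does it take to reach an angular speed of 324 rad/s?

t ≈ 18.8 s

I = (2/5)MR² = (2/5)(12.1)(0.489)² = 1.157 kg·m².
α = τ/I = 19.9/1.157 = 17.19 rad/s².
ω = αt ⇒ t = ω/α = 324/17.19 = 18.84 s.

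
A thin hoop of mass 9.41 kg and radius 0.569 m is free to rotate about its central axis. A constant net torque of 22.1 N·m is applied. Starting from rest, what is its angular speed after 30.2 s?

I = MR² = (9.41)(0.569)² = 3.047 kg·m².
α = τ/I = 22.1/3.047 = 7.254 rad/s².
ω = ω₀ + αt = 0 + (7.254)(30.2) = 219.1 rad/s.

ω ≈ 219 rad/s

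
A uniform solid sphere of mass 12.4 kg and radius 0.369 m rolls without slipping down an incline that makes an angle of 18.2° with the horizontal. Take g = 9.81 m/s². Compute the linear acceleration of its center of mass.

a ≈ 2.19 m/s²

Translation along the incline: Mg sinθ − f = Ma.
Rotation about the center: fR = Iα with I = (2/5)MR². No-slip gives a = αR, so f = (I/R²)a = (2/5)M a.
Substituting: Mg sinθ = (1 + 0.4000)Ma, so a = g sinθ/(1 + 0.4000) = (9.81) sin 18.2° / 1.400 = 2.189 m/s².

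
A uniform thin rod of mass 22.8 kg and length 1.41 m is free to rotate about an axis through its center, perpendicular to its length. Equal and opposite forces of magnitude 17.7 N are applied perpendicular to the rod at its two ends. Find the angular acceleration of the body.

α ≈ 6.61 rad/s²

I = (1/12)ML² = (1/12)(22.8)(1.41)² = 3.777 kg·m².
The couple gives τ = F·(L/2) + F·(L/2) = F L = (17.7)(1.41) = 24.96 N·m.
From τ = Iα: α = 24.96/3.777 = 6.607 rad/s².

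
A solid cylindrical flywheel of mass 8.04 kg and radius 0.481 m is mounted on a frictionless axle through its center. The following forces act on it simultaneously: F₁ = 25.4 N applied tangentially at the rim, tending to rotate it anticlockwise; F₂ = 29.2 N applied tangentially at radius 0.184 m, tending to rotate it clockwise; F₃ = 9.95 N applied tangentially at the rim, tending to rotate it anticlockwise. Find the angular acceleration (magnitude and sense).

I = ½MR² = (1/2)(8.04)(0.481)² = 0.9301 kg·m².
Taking anticlockwise as positive: τ₁ = +(25.4)(0.481) = +12.22 N·m; τ₂ = −(29.2)(0.184) = −5.373 N·m; τ₃ = +(9.95)(0.481) = +4.786 N·m.
Net torque τ = 11.63 N·m.
α = τ/I = 11.63/0.9301 = 12.51 rad/s².

α ≈ 12.5 rad/s², anticlockwise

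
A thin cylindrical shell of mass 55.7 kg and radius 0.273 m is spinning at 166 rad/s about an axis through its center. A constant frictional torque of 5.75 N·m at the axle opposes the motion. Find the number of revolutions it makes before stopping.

I = MR² = (55.7)(0.273)² = 4.151 kg·m².
The net torque has magnitude 5.75 N·m, opposing ω.
|α| = τ/I = 5.750/4.151 = 1.385 rad/s² (deceleration).
ω² = ω₀² − 2|α|θ with ω = 0 ⇒ θ = ω₀²/(2|α|) = 9947 rad = 1583 rev.

≈ 1580 revolutions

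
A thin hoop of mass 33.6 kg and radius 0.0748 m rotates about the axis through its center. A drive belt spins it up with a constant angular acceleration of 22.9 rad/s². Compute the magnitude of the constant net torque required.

τ ≈ 4.31 N·m

I = MR² = (33.6)(0.0748)² = 0.1880 kg·m².
τ = Iα = (0.1880)(22.90) = 4.305 N·m.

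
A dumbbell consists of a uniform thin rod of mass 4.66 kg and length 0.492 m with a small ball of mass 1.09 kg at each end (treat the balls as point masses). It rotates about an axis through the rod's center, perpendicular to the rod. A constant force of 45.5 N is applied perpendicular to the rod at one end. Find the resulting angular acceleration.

I_rod = (1/12)ML² = (1/12)(4.66)(0.492)² = 0.09400 kg·m².
I_balls = 2·m·(L/2)² = 2(1.09)(0.2460)² = 0.1319 kg·m².
Total I = 0.2259 kg·m².
τ = F·(L/2) = (45.5)(0.246) = 11.19 N·m.
α = τ/I = 11.19/0.2259 = 49.54 rad/s².

α ≈ 49.5 rad/s²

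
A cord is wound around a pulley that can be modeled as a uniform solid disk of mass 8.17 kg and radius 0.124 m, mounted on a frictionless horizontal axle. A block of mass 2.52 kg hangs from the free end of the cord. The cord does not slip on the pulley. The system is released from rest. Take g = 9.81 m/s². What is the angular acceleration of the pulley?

I = ½MR² = (1/2)(8.17)(0.124)² = 0.06281 kg·m².
Block: mg − T = ma. Pulley: TR = Iα. No-slip: a = αR, so T = (I/R²)a = 4.085·a.
Then mg = (m + 4.085)a, so a = (2.52)(9.81)/(2.52 + 4.085) = 3.743 m/s².
α = a/R = 3.743/0.124 = 30.18 rad/s².

α ≈ 30.2 rad/s²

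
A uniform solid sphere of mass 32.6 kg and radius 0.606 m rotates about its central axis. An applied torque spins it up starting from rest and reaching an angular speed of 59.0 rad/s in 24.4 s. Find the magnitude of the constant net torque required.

I = (2/5)MR² = (2/5)(32.6)(0.606)² = 4.789 kg·m².
α = Δω/Δt = (59.0 − 0)/24.4 = 2.418 rad/s².
τ = Iα = (4.789)(2.418) = 11.58 N·m.

τ ≈ 11.6 N·m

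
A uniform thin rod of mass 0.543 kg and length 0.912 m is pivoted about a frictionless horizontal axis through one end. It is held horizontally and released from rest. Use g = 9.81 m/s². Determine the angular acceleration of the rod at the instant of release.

About the pivot, I = (1/3)ML² = (1/3)(0.543)(0.912)² = 0.1505 kg·m².
The weight acts at the center, a distance L/2 = 0.4560 m from the pivot; τ = Mg(L/2) = 2.429 N·m.
α = τ/I = 2.429/0.1505 = 16.13 rad/s².
(Equivalently α = (3g/(2L)) = 16.13 rad/s².)

α ≈ 16.1 rad/s²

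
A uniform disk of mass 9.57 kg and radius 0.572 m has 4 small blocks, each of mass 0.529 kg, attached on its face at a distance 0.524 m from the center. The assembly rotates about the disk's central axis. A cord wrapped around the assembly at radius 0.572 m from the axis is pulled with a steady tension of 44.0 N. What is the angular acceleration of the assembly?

α ≈ 11.7 rad/s²

I_disk = ½MR² = ½(9.57)(0.572)² = 1.566 kg·m².
I_blocks = 4·m·r² = 4(0.529)(0.524)² = 0.5810 kg·m².
Total I = 2.147 kg·m².
τ = F r = (44.0)(0.572) = 25.17 N·m.
α = τ/I = 25.17/2.147 = 11.72 rad/s².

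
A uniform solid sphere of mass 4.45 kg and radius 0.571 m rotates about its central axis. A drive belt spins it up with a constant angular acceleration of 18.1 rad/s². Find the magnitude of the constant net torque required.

I = (2/5)MR² = (2/5)(4.45)(0.571)² = 0.5804 kg·m².
τ = Iα = (0.5804)(18.10) = 10.50 N·m.

τ ≈ 10.5 N·m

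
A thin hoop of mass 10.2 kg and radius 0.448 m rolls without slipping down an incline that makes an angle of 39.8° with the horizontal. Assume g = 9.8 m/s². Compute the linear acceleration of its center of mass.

Translation along the incline: Mg sinθ − f = Ma.
Rotation about the center: fR = Iα with I = MR². No-slip gives a = αR, so f = (I/R²)a = M a.
Substituting: Mg sinθ = (1 + 1.000)Ma, so a = g sinθ/(1 + 1.000) = (9.8) sin 39.8° / 2.000 = 3.137 m/s².

a ≈ 3.14 m/s²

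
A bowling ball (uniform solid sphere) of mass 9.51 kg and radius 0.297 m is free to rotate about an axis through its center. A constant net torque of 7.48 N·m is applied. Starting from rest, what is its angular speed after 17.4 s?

I = (2/5)MR² = (2/5)(9.51)(0.297)² = 0.3355 kg·m².
α = τ/I = 7.48/0.3355 = 22.29 rad/s².
ω = ω₀ + αt = 0 + (22.29)(17.4) = 387.9 rad/s.

ω ≈ 388 rad/s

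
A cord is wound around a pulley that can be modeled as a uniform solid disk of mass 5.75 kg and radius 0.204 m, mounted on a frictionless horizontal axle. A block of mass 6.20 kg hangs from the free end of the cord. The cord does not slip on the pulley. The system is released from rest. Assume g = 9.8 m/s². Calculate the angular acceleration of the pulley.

α ≈ 32.8 rad/s²

I = ½MR² = (1/2)(5.75)(0.204)² = 0.1196 kg·m².
Block: mg − T = ma. Pulley: TR = Iα. No-slip: a = αR, so T = (I/R²)a = 2.875·a.
Then mg = (m + 2.875)a, so a = (6.20)(9.8)/(6.20 + 2.875) = 6.695 m/s².
α = a/R = 6.695/0.204 = 32.82 rad/s².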